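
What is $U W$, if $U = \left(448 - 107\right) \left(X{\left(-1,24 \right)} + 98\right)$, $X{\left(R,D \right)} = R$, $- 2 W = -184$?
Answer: $3043084$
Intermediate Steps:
$W = 92$ ($W = \left(- \frac{1}{2}\right) \left(-184\right) = 92$)
$U = 33077$ ($U = \left(448 - 107\right) \left(-1 + 98\right) = 341 \cdot 97 = 33077$)
$U W = 33077 \cdot 92 = 3043084$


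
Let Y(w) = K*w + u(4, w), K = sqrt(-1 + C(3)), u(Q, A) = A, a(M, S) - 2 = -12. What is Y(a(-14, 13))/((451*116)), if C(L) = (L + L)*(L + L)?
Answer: -5/26158 - 5*sqrt(35)/26158 ≈ -0.0013220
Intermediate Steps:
C(L) = 4*L**2 (C(L) = (2*L)*(2*L) = 4*L**2)
a(M, S) = -10 (a(M, S) = 2 - 12 = -10)
K = sqrt(35) (K = sqrt(-1 + 4*3**2) = sqrt(-1 + 4*9) = sqrt(-1 + 36) = sqrt(35) ≈ 5.9161)
Y(w) = w + w*sqrt(35) (Y(w) = sqrt(35)*w + w = w*sqrt(35) + w = w + w*sqrt(35))
Y(a(-14, 13))/((451*116)) = (-10*(1 + sqrt(35)))/((451*116)) = (-10 - 10*sqrt(35))/52316 = (-10 - 10*sqrt(35))*(1/52316) = -5/26158 - 5*sqrt(35)/26158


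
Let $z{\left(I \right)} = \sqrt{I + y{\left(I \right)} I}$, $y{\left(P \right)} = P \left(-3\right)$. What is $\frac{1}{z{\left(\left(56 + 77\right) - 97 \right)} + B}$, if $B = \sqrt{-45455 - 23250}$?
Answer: $- \frac{i}{\sqrt{68705} + 6 \sqrt{107}} \approx - 0.0030847 i$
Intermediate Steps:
$y{\left(P \right)} = - 3 P$
$B = i \sqrt{68705}$ ($B = \sqrt{-68705} = i \sqrt{68705} \approx 262.12 i$)
$z{\left(I \right)} = \sqrt{I - 3 I^{2}}$ ($z{\left(I \right)} = \sqrt{I + - 3 I I} = \sqrt{I - 3 I^{2}}$)
$\frac{1}{z{\left(\left(56 + 77\right) - 97 \right)} + B} = \frac{1}{\sqrt{\left(\left(56 + 77\right) - 97\right) \left(1 - 3 \left(\left(56 + 77\right) - 97\right)\right)} + i \sqrt{68705}} = \frac{1}{\sqrt{\left(133 - 97\right) \left(1 - 3 \left(133 - 97\right)\right)} + i \sqrt{68705}} = \frac{1}{\sqrt{36 \left(1 - 108\right)} + i \sqrt{68705}} = \frac{1}{\sqrt{36 \left(-107\right)} + i \sqrt{68705}} = \frac{1}{\sqrt{-3852} + i \sqrt{68705}} = \frac{1}{6 i \sqrt{107} + i \sqrt{68705}} = \frac{1}{i \sqrt{68705} + 6 i \sqrt{107}}$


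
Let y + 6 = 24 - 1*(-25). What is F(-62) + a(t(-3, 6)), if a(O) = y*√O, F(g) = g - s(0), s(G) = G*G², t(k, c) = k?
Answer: -62 + 43*I*√3 ≈ -62.0 + 74.478*I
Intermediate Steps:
y = 43 (y = -6 + (24 - 1*(-25)) = -6 + (24 + 25) = -6 + 49 = 43)
s(G) = G³
F(g) = g (F(g) = g - 1*0³ = g - 1*0 = g + 0 = g)
a(O) = 43*√O
F(-62) + a(t(-3, 6)) = -62 + 43*√(-3) = -62 + 43*(I*√3) = -62 + 43*I*√3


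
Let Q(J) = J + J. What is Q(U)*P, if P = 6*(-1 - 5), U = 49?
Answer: -3528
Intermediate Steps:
Q(J) = 2*J
P = -36 (P = 6*(-6) = -36)
Q(U)*P = (2*49)*(-36) = 98*(-36) = -3528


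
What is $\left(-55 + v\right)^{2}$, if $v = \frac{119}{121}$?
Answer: $\frac{42719296}{14641} \approx 2917.8$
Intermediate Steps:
$v = \frac{119}{121}$ ($v = 119 \cdot \frac{1}{121} = \frac{119}{121} \approx 0.98347$)
$\left(-55 + v\right)^{2} = \left(-55 + \frac{119}{121}\right)^{2} = \left(- \frac{6536}{121}\right)^{2} = \frac{42719296}{14641}$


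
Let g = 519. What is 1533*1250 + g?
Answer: 1916769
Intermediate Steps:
1533*1250 + g = 1533*1250 + 519 = 1916250 + 519 = 1916769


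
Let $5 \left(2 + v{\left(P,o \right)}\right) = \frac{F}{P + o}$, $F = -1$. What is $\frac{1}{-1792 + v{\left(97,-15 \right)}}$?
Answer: $- \frac{410}{735541} \approx -0.00055741$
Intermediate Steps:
$v{\left(P,o \right)} = -2 - \frac{1}{5 \left(P + o\right)}$ ($v{\left(P,o \right)} = -2 + \frac{\left(-1\right) \frac{1}{P + o}}{5} = -2 - \frac{1}{5 \left(P + o\right)}$)
$\frac{1}{-1792 + v{\left(97,-15 \right)}} = \frac{1}{-1792 + \frac{- \frac{1}{5} - 194 - -30}{97 - 15}} = \frac{1}{-1792 + \frac{- \frac{1}{5} - 194 + 30}{82}} = \frac{1}{-1792 + \frac{1}{82} \left(- \frac{821}{5}\right)} = \frac{1}{-1792 - \frac{821}{410}} = \frac{1}{- \frac{735541}{410}} = - \frac{410}{735541}$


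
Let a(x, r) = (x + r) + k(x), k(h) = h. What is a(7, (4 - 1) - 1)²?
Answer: 256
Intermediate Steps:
a(x, r) = r + 2*x (a(x, r) = (x + r) + x = (r + x) + x = r + 2*x)
a(7, (4 - 1) - 1)² = (((4 - 1) - 1) + 2*7)² = ((3 - 1) + 14)² = (2 + 14)² = 16² = 256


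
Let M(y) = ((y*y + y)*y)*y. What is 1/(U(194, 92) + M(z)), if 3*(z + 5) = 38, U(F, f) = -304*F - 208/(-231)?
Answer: -6237/343469362 ≈ -1.8159e-5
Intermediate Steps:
U(F, f) = 208/231 - 304*F (U(F, f) = -304*F - 208*(-1/231) = -304*F + 208/231 = 208/231 - 304*F)
z = 23/3 (z = -5 + (1/3)*38 = -5 + 38/3 = 23/3 ≈ 7.6667)
M(y) = y**2*(y + y**2) (M(y) = ((y**2 + y)*y)*y = ((y + y**2)*y)*y = (y*(y + y**2))*y = y**2*(y + y**2))
1/(U(194, 92) + M(z)) = 1/((208/231 - 304*194) + (23/3)**3*(1 + 23/3)) = 1/((208/231 - 58976) + (12167/27)*(26/3)) = 1/(-13623248/231 + 316342/81) = 1/(-343469362/6237) = -6237/343469362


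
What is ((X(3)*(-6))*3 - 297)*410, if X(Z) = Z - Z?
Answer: -121770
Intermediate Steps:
X(Z) = 0
((X(3)*(-6))*3 - 297)*410 = ((0*(-6))*3 - 297)*410 = (0*3 - 297)*410 = (0 - 297)*410 = -297*410 = -121770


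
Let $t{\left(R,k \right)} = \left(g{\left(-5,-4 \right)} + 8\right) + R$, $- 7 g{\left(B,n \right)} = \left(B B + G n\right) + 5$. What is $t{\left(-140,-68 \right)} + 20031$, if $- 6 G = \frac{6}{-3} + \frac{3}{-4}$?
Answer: $\frac{835589}{42} \approx 19895.0$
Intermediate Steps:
$G = \frac{11}{24}$ ($G = - \frac{\frac{6}{-3} + \frac{3}{-4}}{6} = - \frac{6 \left(- \frac{1}{3}\right) + 3 \left(- \frac{1}{4}\right)}{6} = - \frac{-2 - \frac{3}{4}}{6} = \left(- \frac{1}{6}\right) \left(- \frac{11}{4}\right) = \frac{11}{24} \approx 0.45833$)
$g{\left(B,n \right)} = - \frac{5}{7} - \frac{11 n}{168} - \frac{B^{2}}{7}$ ($g{\left(B,n \right)} = - \frac{\left(B B + \frac{11 n}{24}\right) + 5}{7} = - \frac{\left(B^{2} + \frac{11 n}{24}\right) + 5}{7} = - \frac{5 + B^{2} + \frac{11 n}{24}}{7} = - \frac{5}{7} - \frac{11 n}{168} - \frac{B^{2}}{7}$)
$t{\left(R,k \right)} = \frac{167}{42} + R$ ($t{\left(R,k \right)} = \left(\left(- \frac{5}{7} - - \frac{11}{42} - \frac{\left(-5\right)^{2}}{7}\right) + 8\right) + R = \left(\left(- \frac{5}{7} + \frac{11}{42} - \frac{25}{7}\right) + 8\right) + R = \left(- \frac{169}{42} + 8\right) + R = \frac{167}{42} + R$)
$t{\left(-140,-68 \right)} + 20031 = \left(\frac{167}{42} - 140\right) + 20031 = - \frac{5713}{42} + 20031 = \frac{835589}{42}$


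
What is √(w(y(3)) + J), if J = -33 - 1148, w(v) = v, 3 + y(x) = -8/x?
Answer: 2*I*√2670/3 ≈ 34.448*I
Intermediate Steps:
y(x) = -3 - 8/x
J = -1181
√(w(y(3)) + J) = √((-3 - 8/3) - 1181) = √(-17/3 - 1181) = √(-3560/3) = 2*I*√2670/3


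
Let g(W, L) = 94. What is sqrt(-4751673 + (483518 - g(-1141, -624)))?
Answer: I*sqrt(4268249) ≈ 2066.0*I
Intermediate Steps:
sqrt(-4751673 + (483518 - g(-1141, -624))) = sqrt(-4751673 + (483518 - 1*94)) = sqrt(-4751673 + (483518 - 94)) = sqrt(-4751673 + 483424) = sqrt(-4268249) = I*sqrt(4268249)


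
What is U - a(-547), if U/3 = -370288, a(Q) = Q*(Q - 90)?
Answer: -1459303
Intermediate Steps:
a(Q) = Q*(-90 + Q)
U = -1110864 (U = 3*(-370288) = -1110864)
U - a(-547) = -1110864 - (-547)*(-90 - 547) = -1110864 - (-547)*(-637) = -1110864 - 1*348439 = -1110864 - 348439 = -1459303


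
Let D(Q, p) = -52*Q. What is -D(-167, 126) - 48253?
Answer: -56937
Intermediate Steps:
-D(-167, 126) - 48253 = -(-52)*(-167) - 48253 = -1*8684 - 48253 = -8684 - 48253 = -56937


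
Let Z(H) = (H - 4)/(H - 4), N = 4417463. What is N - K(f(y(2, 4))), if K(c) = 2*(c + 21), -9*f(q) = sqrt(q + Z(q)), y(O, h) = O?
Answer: 4417421 + 2*sqrt(3)/9 ≈ 4.4174e+6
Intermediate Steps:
Z(H) = 1 (Z(H) = (-4 + H)/(-4 + H) = 1)
f(q) = -sqrt(1 + q)/9 (f(q) = -sqrt(q + 1)/9 = -sqrt(1 + q)/9)
K(c) = 42 + 2*c (K(c) = 2*(21 + c) = 42 + 2*c)
N - K(f(y(2, 4))) = 4417463 - (42 + 2*(-sqrt(1 + 2)/9)) = 4417463 - (42 + 2*(-sqrt(3)/9)) = 4417463 - (42 - 2*sqrt(3)/9) = 4417463 + (-42 + 2*sqrt(3)/9) = 4417421 + 2*sqrt(3)/9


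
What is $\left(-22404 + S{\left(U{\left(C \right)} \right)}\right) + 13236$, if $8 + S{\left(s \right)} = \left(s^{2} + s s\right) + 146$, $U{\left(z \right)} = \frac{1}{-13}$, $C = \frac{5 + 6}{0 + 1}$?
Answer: $- \frac{1526068}{169} \approx -9030.0$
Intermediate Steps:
$C = 11$ ($C = \frac{11}{1} = 11 \cdot 1 = 11$)
$U{\left(z \right)} = - \frac{1}{13}$
$S{\left(s \right)} = 138 + 2 s^{2}$ ($S{\left(s \right)} = -8 + \left(\left(s^{2} + s s\right) + 146\right) = -8 + \left(\left(s^{2} + s^{2}\right) + 146\right) = -8 + \left(2 s^{2} + 146\right) = -8 + \left(146 + 2 s^{2}\right) = 138 + 2 s^{2}$)
$\left(-22404 + S{\left(U{\left(C \right)} \right)}\right) + 13236 = \left(-22404 + \left(138 + 2 \left(- \frac{1}{13}\right)^{2}\right)\right) + 13236 = \left(-22404 + \left(138 + 2 \cdot \frac{1}{169}\right)\right) + 13236 = \left(-22404 + \left(138 + \frac{2}{169}\right)\right) + 13236 = \left(-22404 + \frac{23324}{169}\right) + 13236 = - \frac{3762952}{169} + 13236 = - \frac{1526068}{169}$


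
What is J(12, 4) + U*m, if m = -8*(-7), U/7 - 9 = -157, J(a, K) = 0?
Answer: -58016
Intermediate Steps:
U = -1036 (U = 63 + 7*(-157) = 63 - 1099 = -1036)
m = 56
J(12, 4) + U*m = 0 - 1036*56 = 0 - 58016 = -58016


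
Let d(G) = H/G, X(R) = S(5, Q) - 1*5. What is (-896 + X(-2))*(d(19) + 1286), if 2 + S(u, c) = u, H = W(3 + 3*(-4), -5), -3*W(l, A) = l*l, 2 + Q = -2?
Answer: -21917486/19 ≈ -1.1536e+6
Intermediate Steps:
Q = -4 (Q = -2 - 2 = -4)
W(l, A) = -l²/3 (W(l, A) = -l*l/3 = -l²/3)
H = -27 (H = -(3 + 3*(-4))²/3 = -(3 - 12)²/3 = -⅓*(-9)² = -⅓*81 = -27)
S(u, c) = -2 + u
X(R) = -2 (X(R) = (-2 + 5) - 1*5 = 3 - 5 = -2)
d(G) = -27/G
(-896 + X(-2))*(d(19) + 1286) = (-896 - 2)*(-27/19 + 1286) = -898*(-27*1/19 + 1286) = -898*(-27/19 + 1286) = -898*24407/19 = -21917486/19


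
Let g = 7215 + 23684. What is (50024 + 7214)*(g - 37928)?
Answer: -402325902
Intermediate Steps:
g = 30899
(50024 + 7214)*(g - 37928) = (50024 + 7214)*(30899 - 37928) = 57238*(-7029) = -402325902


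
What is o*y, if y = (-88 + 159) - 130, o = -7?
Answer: 413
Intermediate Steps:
y = -59 (y = 71 - 130 = -59)
o*y = -7*(-59) = 413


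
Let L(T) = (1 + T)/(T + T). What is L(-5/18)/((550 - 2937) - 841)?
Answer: 13/32280 ≈ 0.00040273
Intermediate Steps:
L(T) = (1 + T)/(2*T) (L(T) = (1 + T)/((2*T)) = (1 + T)*(1/(2*T)) = (1 + T)/(2*T))
L(-5/18)/((550 - 2937) - 841) = ((1 - 5/18)/(2*((-5/18))))/((550 - 2937) - 841) = ((1 - 5*1/18)/(2*((-5*1/18))))/(-2387 - 841) = ((1 - 5/18)/(2*(-5/18)))/(-3228) = ((½)*(-18/5)*(13/18))*(-1/3228) = -13/10*(-1/3228) = 13/32280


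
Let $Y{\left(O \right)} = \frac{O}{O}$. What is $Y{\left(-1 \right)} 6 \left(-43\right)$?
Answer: $-258$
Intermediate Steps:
$Y{\left(O \right)} = 1$
$Y{\left(-1 \right)} 6 \left(-43\right) = 1 \cdot 6 \left(-43\right) = 6 \left(-43\right) = -258$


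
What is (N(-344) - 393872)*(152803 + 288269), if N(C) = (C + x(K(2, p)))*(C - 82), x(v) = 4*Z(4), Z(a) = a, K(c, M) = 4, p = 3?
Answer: -112095802368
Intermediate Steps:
x(v) = 16 (x(v) = 4*4 = 16)
N(C) = (-82 + C)*(16 + C) (N(C) = (C + 16)*(C - 82) = (16 + C)*(-82 + C) = (-82 + C)*(16 + C))
(N(-344) - 393872)*(152803 + 288269) = ((-1312 + (-344)² - 66*(-344)) - 393872)*(152803 + 288269) = ((-1312 + 118336 + 22704) - 393872)*441072 = (139728 - 393872)*441072 = -254144*441072 = -112095802368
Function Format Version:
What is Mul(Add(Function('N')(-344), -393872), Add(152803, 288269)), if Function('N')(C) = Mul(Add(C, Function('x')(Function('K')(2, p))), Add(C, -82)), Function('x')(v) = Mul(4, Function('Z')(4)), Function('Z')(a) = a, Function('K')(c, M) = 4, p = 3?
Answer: -112095802368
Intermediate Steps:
Function('x')(v) = 16 (Function('x')(v) = Mul(4, 4) = 16)
Function('N')(C) = Mul(Add(-82, C), Add(16, C)) (Function('N')(C) = Mul(Add(C, 16), Add(C, -82)) = Mul(Add(16, C), Add(-82, C)) = Mul(Add(-82, C), Add(16, C)))
Mul(Add(Function('N')(-344), -393872), Add(152803, 288269)) = Mul(Add(Add(-1312, Pow(-344, 2), Mul(-66, -344)), -393872), Add(152803, 288269)) = Mul(Add(Add(-1312, 118336, 22704), -393872), 441072) = Mul(Add(139728, -393872), 441072) = Mul(-254144, 441072) = -112095802368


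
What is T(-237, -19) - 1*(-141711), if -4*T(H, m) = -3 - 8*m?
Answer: 566695/4 ≈ 1.4167e+5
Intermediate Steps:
T(H, m) = 3/4 + 2*m (T(H, m) = -(-3 - 8*m)/4 = 3/4 + 2*m)
T(-237, -19) - 1*(-141711) = (3/4 + 2*(-19)) - 1*(-141711) = (3/4 - 38) + 141711 = -149/4 + 141711 = 566695/4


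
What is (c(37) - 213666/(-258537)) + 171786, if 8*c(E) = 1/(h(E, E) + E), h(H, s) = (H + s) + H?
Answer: 17528429714723/102035936 ≈ 1.7179e+5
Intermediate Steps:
h(H, s) = s + 2*H
c(E) = 1/(32*E) (c(E) = 1/(8*((E + 2*E) + E)) = 1/(8*(3*E + E)) = 1/(8*((4*E))) = (1/(4*E))/8 = 1/(32*E))
(c(37) - 213666/(-258537)) + 171786 = ((1/32)/37 - 213666/(-258537)) + 171786 = ((1/32)*(1/37) - 213666*(-1/258537)) + 171786 = (1/1184 + 71222/86179) + 171786 = 84413027/102035936 + 171786 = 17528429714723/102035936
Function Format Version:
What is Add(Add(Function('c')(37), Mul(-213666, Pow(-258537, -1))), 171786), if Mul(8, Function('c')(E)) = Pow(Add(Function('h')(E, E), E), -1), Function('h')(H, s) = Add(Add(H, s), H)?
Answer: Rational(17528429714723, 102035936) ≈ 1.7179e+5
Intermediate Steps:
Function('h')(H, s) = Add(s, Mul(2, H))
Function('c')(E) = Mul(Rational(1, 32), Pow(E, -1)) (Function('c')(E) = Mul(Rational(1, 8), Pow(Add(Add(E, Mul(2, E)), E), -1)) = Mul(Rational(1, 8), Pow(Add(Mul(3, E), E), -1)) = Mul(Rational(1, 8), Pow(Mul(4, E), -1)) = Mul(Rational(1, 8), Mul(Rational(1, 4), Pow(E, -1))) = Mul(Rational(1, 32), Pow(E, -1)))
Add(Add(Function('c')(37), Mul(-213666, Pow(-258537, -1))), 171786) = Add(Add(Mul(Rational(1, 32), Pow(37, -1)), Mul(-213666, Pow(-258537, -1))), 171786) = Add(Add(Mul(Rational(1, 32), Rational(1, 37)), Mul(-213666, Rational(-1, 258537))), 171786) = Add(Add(Rational(1, 1184), Rational(71222, 86179)), 171786) = Add(Rational(84413027, 102035936), 171786) = Rational(17528429714723, 102035936)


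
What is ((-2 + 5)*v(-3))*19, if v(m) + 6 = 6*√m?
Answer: -342 + 342*I*√3 ≈ -342.0 + 592.36*I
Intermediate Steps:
v(m) = -6 + 6*√m
((-2 + 5)*v(-3))*19 = ((-2 + 5)*(-6 + 6*√(-3)))*19 = (3*(-6 + 6*(I*√3)))*19 = (3*(-6 + 6*I*√3))*19 = (-18 + 18*I*√3)*19 = -342 + 342*I*√3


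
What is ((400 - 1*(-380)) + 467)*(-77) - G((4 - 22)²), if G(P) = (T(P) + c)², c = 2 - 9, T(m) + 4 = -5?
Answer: -96275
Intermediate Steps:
T(m) = -9 (T(m) = -4 - 5 = -9)
c = -7
G(P) = 256 (G(P) = (-9 - 7)² = (-16)² = 256)
((400 - 1*(-380)) + 467)*(-77) - G((4 - 22)²) = ((400 - 1*(-380)) + 467)*(-77) - 1*256 = ((400 + 380) + 467)*(-77) - 256 = (780 + 467)*(-77) - 256 = 1247*(-77) - 256 = -96019 - 256 = -96275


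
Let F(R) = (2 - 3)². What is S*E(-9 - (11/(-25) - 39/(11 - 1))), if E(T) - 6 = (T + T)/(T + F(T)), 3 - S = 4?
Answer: -1564/183 ≈ -8.5464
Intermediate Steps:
S = -1 (S = 3 - 1*4 = 3 - 4 = -1)
F(R) = 1 (F(R) = (-1)² = 1)
E(T) = 6 + 2*T/(1 + T) (E(T) = 6 + (T + T)/(T + 1) = 6 + (2*T)/(1 + T) = 6 + 2*T/(1 + T))
S*E(-9 - (11/(-25) - 39/(11 - 1))) = -2*(3 + 4*(-9 - (11/(-25) - 39/(11 - 1))))/(1 + (-9 - (11/(-25) - 39/(11 - 1)))) = -2*(3 + 4*(-9 - (11*(-1/25) - 39/10)))/(1 + (-9 - (11*(-1/25) - 39/10))) = -2*(3 + 4*(-9 - (-11/25 - 39*⅒)))/(1 + (-9 - (-11/25 - 39*⅒))) = -2*(3 + 4*(-9 - (-11/25 - 39/10)))/(1 + (-9 - (-11/25 - 39/10))) = -2*(3 + 4*(-9 - 1*(-217/50)))/(1 + (-9 - 1*(-217/50))) = -2*(3 + 4*(-9 + 217/50))/(1 + (-9 + 217/50)) = -2*(3 + 4*(-233/50))/(1 - 233/50) = -2*(3 - 466/25)/(-183/50) = -2*(-50)*(-391)/(183*25) = -1*1564/183 = -1564/183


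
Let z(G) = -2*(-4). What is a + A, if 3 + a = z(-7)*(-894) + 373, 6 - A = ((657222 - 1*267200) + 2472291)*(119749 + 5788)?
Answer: -359326193857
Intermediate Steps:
A = -359326187075 (A = 6 - ((657222 - 1*267200) + 2472291)*(119749 + 5788) = 6 - ((657222 - 267200) + 2472291)*125537 = 6 - (390022 + 2472291)*125537 = 6 - 2862313*125537 = 6 - 1*359326187081 = 6 - 359326187081 = -359326187075)
z(G) = 8
a = -6782 (a = -3 + (8*(-894) + 373) = -3 + (-7152 + 373) = -3 - 6779 = -6782)
a + A = -6782 - 359326187075 = -359326193857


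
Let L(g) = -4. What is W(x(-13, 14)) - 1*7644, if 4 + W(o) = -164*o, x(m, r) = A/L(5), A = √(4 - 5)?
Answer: -7648 + 41*I ≈ -7648.0 + 41.0*I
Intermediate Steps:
A = I (A = √(-1) = I ≈ 1.0*I)
x(m, r) = -I/4 (x(m, r) = I/(-4) = I*(-¼) = -I/4)
W(o) = -4 - 164*o
W(x(-13, 14)) - 1*7644 = (-4 - (-41)*I) - 1*7644 = (-4 + 41*I) - 7644 = -7648 + 41*I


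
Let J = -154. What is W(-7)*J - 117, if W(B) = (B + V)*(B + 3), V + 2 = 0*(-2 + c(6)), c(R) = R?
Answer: -5661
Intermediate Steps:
V = -2 (V = -2 + 0*(-2 + 6) = -2 + 0*4 = -2 + 0 = -2)
W(B) = (-2 + B)*(3 + B) (W(B) = (B - 2)*(B + 3) = (-2 + B)*(3 + B))
W(-7)*J - 117 = (-6 - 7 + (-7)²)*(-154) - 117 = (-6 - 7 + 49)*(-154) - 117 = 36*(-154) - 117 = -5544 - 117 = -5661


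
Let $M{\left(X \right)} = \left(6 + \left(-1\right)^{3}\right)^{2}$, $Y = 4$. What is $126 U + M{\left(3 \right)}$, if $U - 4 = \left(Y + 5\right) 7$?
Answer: $8467$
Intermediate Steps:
$M{\left(X \right)} = 25$ ($M{\left(X \right)} = \left(6 - 1\right)^{2} = 5^{2} = 25$)
$U = 67$ ($U = 4 + \left(4 + 5\right) 7 = 4 + 9 \cdot 7 = 4 + 63 = 67$)
$126 U + M{\left(3 \right)} = 126 \cdot 67 + 25 = 8442 + 25 = 8467$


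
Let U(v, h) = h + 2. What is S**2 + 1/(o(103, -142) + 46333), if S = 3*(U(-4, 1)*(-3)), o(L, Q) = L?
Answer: 33851845/46436 ≈ 729.00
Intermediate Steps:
U(v, h) = 2 + h
S = -27 (S = 3*((2 + 1)*(-3)) = 3*(3*(-3)) = 3*(-9) = -27)
S**2 + 1/(o(103, -142) + 46333) = (-27)**2 + 1/(103 + 46333) = 729 + 1/46436 = 33851845/46436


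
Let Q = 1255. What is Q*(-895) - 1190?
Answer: -1124415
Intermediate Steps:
Q*(-895) - 1190 = 1255*(-895) - 1190 = -1123225 - 1190 = -1124415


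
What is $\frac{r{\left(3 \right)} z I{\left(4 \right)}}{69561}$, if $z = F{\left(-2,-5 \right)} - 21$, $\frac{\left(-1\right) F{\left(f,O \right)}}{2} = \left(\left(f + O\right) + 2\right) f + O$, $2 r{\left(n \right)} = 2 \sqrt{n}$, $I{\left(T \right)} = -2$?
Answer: $\frac{62 \sqrt{3}}{69561} \approx 0.0015438$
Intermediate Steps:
$r{\left(n \right)} = \sqrt{n}$ ($r{\left(n \right)} = \frac{2 \sqrt{n}}{2} = \sqrt{n}$)
$F{\left(f,O \right)} = - 2 O - 2 f \left(2 + O + f\right)$ ($F{\left(f,O \right)} = - 2 \left(\left(\left(f + O\right) + 2\right) f + O\right) = - 2 \left(\left(\left(O + f\right) + 2\right) f + O\right) = - 2 \left(\left(2 + O + f\right) f + O\right) = - 2 \left(f \left(2 + O + f\right) + O\right) = - 2 \left(O + f \left(2 + O + f\right)\right) = - 2 O - 2 f \left(2 + O + f\right)$)
$z = -31$ ($z = \left(\left(-4\right) \left(-2\right) - -10 - 2 \left(-2\right)^{2} - \left(-10\right) \left(-2\right)\right) - 21 = \left(8 + 10 - 8 - 20\right) - 21 = -10 - 21 = -31$)
$\frac{r{\left(3 \right)} z I{\left(4 \right)}}{69561} = \frac{\sqrt{3} \left(-31\right) \left(-2\right)}{69561} = - 31 \sqrt{3} \left(-2\right) \frac{1}{69561} = 62 \sqrt{3} \cdot \frac{1}{69561} = \frac{62 \sqrt{3}}{69561}$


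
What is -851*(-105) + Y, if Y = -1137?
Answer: 88218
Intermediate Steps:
-851*(-105) + Y = -851*(-105) - 1137 = 89355 - 1137 = 88218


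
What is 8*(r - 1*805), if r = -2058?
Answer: -22904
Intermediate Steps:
8*(r - 1*805) = 8*(-2058 - 1*805) = 8*(-2058 - 805) = 8*(-2863) = -22904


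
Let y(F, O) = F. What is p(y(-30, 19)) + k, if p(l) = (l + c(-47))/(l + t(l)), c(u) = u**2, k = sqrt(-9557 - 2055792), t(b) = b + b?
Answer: -2179/90 + 143*I*sqrt(101) ≈ -24.211 + 1437.1*I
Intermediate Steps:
t(b) = 2*b
k = 143*I*sqrt(101) (k = sqrt(-2065349) = 143*I*sqrt(101) ≈ 1437.1*I)
p(l) = (2209 + l)/(3*l) (p(l) = (l + (-47)**2)/(l + 2*l) = (l + 2209)/((3*l)) = (2209 + l)*(1/(3*l)) = (2209 + l)/(3*l))
p(y(-30, 19)) + k = (1/3)*(2209 - 30)/(-30) + 143*I*sqrt(101) = (1/3)*(-1/30)*2179 + 143*I*sqrt(101) = -2179/90 + 143*I*sqrt(101)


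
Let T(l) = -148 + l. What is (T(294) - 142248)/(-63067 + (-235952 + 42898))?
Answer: 142102/256121 ≈ 0.55482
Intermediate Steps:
(T(294) - 142248)/(-63067 + (-235952 + 42898)) = ((-148 + 294) - 142248)/(-63067 + (-235952 + 42898)) = (146 - 142248)/(-63067 - 193054) = -142102/(-256121) = -142102*(-1/256121) = 142102/256121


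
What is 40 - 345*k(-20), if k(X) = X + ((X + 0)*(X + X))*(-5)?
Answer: 1386940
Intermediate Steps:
k(X) = X - 10*X² (k(X) = X + (X*(2*X))*(-5) = X + (2*X²)*(-5) = X - 10*X²)
40 - 345*k(-20) = 40 - (-6900)*(1 - 10*(-20)) = 40 - (-6900)*(1 + 200) = 40 - (-6900)*201 = 40 - 345*(-4020) = 40 + 1386900 = 1386940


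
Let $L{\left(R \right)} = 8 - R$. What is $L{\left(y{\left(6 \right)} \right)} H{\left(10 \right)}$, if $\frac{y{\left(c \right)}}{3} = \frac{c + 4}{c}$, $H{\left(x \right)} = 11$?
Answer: $33$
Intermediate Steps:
$y{\left(c \right)} = \frac{3 \left(4 + c\right)}{c}$ ($y{\left(c \right)} = 3 \frac{c + 4}{c} = 3 \frac{4 + c}{c} = \frac{3 \left(4 + c\right)}{c}$)
$L{\left(y{\left(6 \right)} \right)} H{\left(10 \right)} = \left(8 - \left(3 + \frac{12}{6}\right)\right) 11 = \left(8 - \left(3 + 12 \cdot \frac{1}{6}\right)\right) 11 = \left(8 - \left(3 + 2\right)\right) 11 = \left(8 - 5\right) 11 = 3 \cdot 11 = 33$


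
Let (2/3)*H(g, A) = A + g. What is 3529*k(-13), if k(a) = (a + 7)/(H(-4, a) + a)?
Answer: 42348/77 ≈ 549.97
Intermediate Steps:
H(g, A) = 3*A/2 + 3*g/2 (H(g, A) = 3*(A + g)/2 = 3*A/2 + 3*g/2)
k(a) = (7 + a)/(-6 + 5*a/2) (k(a) = (a + 7)/((3*a/2 + (3/2)*(-4)) + a) = (7 + a)/((3*a/2 - 6) + a) = (7 + a)/((-6 + 3*a/2) + a) = (7 + a)/(-6 + 5*a/2))
3529*k(-13) = 3529*(2*(7 - 13)/(-12 + 5*(-13))) = 3529*(2*(-6)/(-12 - 65)) = 3529*(2*(-6)/(-77)) = 3529*(2*(-1/77)*(-6)) = 3529*(12/77) = 42348/77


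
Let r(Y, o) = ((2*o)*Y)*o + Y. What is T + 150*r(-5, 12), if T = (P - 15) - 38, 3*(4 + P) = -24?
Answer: -216815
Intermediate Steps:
P = -12 (P = -4 + (⅓)*(-24) = -4 - 8 = -12)
r(Y, o) = Y + 2*Y*o² (r(Y, o) = (2*Y*o)*o + Y = 2*Y*o² + Y = Y + 2*Y*o²)
T = -65 (T = (-12 - 15) - 38 = -27 - 38 = -65)
T + 150*r(-5, 12) = -65 + 150*(-5*(1 + 2*12²)) = -65 + 150*(-5*(1 + 2*144)) = -65 + 150*(-5*(1 + 288)) = -65 + 150*(-5*289) = -65 + 150*(-1445) = -65 - 216750 = -216815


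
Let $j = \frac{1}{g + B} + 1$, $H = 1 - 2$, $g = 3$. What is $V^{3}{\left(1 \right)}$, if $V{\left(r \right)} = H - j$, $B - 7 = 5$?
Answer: $- \frac{29791}{3375} \approx -8.827$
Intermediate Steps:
$B = 12$ ($B = 7 + 5 = 12$)
$H = -1$
$j = \frac{16}{15}$ ($j = \frac{1}{3 + 12} + 1 = \frac{1}{15} + 1 = \frac{16}{15} \approx 1.0667$)
$V{\left(r \right)} = - \frac{31}{15}$ ($V{\left(r \right)} = -1 - \frac{16}{15} = - \frac{31}{15}$)
$V^{3}{\left(1 \right)} = \left(- \frac{31}{15}\right)^{3} = - \frac{29791}{3375}$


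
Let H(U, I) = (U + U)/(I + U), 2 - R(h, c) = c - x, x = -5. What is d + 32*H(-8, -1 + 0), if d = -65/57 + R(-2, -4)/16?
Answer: 152699/2736 ≈ 55.811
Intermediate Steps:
R(h, c) = -3 - c (R(h, c) = 2 - (c - 1*(-5)) = 2 - (c + 5) = 2 - (5 + c) = 2 + (-5 - c) = -3 - c)
H(U, I) = 2*U/(I + U) (H(U, I) = (2*U)/(I + U) = 2*U/(I + U))
d = -983/912 (d = -65/57 + (-3 - 1*(-4))/16 = -65*1/57 + (-3 + 4)*(1/16) = -65/57 + 1*(1/16) = -65/57 + 1/16 = -983/912 ≈ -1.0779)
d + 32*H(-8, -1 + 0) = -983/912 + 32*(2*(-8)/((-1 + 0) - 8)) = -983/912 + 32*(2*(-8)/(-1 - 8)) = -983/912 + 32*(2*(-8)/(-9)) = -983/912 + 32*(2*(-8)*(-⅑)) = -983/912 + 32*(16/9) = -983/912 + 512/9 = 152699/2736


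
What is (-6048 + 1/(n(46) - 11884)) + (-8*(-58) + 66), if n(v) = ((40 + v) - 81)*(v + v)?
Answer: -63037633/11424 ≈ -5518.0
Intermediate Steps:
n(v) = 2*v*(-41 + v) (n(v) = (-41 + v)*(2*v) = 2*v*(-41 + v))
(-6048 + 1/(n(46) - 11884)) + (-8*(-58) + 66) = (-6048 + 1/(2*46*(-41 + 46) - 11884)) + (-8*(-58) + 66) = (-6048 + 1/(2*46*5 - 11884)) + (464 + 66) = (-6048 + 1/(460 - 11884)) + 530 = (-6048 + 1/(-11424)) + 530 = (-6048 - 1/11424) + 530 = -69092353/11424 + 530 = -63037633/11424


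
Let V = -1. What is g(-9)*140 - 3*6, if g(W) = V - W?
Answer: 1102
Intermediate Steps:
g(W) = -1 - W
g(-9)*140 - 3*6 = (-1 - 1*(-9))*140 - 3*6 = (-1 + 9)*140 - 18 = 8*140 - 18 = 1120 - 18 = 1102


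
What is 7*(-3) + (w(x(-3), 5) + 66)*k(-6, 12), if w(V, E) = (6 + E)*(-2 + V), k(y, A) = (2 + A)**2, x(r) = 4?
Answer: 17227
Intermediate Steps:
w(V, E) = (-2 + V)*(6 + E)
7*(-3) + (w(x(-3), 5) + 66)*k(-6, 12) = 7*(-3) + ((-12 - 2*5 + 6*4 + 5*4) + 66)*(2 + 12)**2 = -21 + ((-12 - 10 + 24 + 20) + 66)*14**2 = -21 + (22 + 66)*196 = -21 + 88*196 = -21 + 17248 = 17227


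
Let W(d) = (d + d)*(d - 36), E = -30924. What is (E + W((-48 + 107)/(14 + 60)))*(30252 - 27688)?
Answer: -108743864174/1369 ≈ -7.9433e+7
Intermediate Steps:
W(d) = 2*d*(-36 + d) (W(d) = (2*d)*(-36 + d) = 2*d*(-36 + d))
(E + W((-48 + 107)/(14 + 60)))*(30252 - 27688) = (-30924 + 2*((-48 + 107)/(14 + 60))*(-36 + (-48 + 107)/(14 + 60)))*(30252 - 27688) = (-30924 + 2*(59/74)*(-36 + 59/74))*2564 = (-30924 + 2*(59/74)*(-2605/74))*2564 = (-30924 - 153695/2738)*2564 = -84823607/2738*2564 = -108743864174/1369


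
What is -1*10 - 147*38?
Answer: -5596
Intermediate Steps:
-1*10 - 147*38 = -10 - 5586 = -5596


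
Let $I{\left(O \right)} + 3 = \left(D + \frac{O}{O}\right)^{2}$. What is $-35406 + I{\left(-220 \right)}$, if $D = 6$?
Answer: $-35360$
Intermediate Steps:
$I{\left(O \right)} = 46$ ($I{\left(O \right)} = -3 + \left(6 + \frac{O}{O}\right)^{2} = -3 + \left(6 + 1\right)^{2} = -3 + 7^{2} = -3 + 49 = 46$)
$-35406 + I{\left(-220 \right)} = -35406 + 46 = -35360$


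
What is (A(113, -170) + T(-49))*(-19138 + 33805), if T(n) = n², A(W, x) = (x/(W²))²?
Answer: 5741789384608887/163047361 ≈ 3.5215e+7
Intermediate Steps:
A(W, x) = x²/W⁴ (A(W, x) = (x/W²)² = x²/W⁴)
(A(113, -170) + T(-49))*(-19138 + 33805) = ((-170)²/113⁴ + (-49)²)*(-19138 + 33805) = ((1/163047361)*28900 + 2401)*14667 = (28900/163047361 + 2401)*14667 = (391476742661/163047361)*14667 = 5741789384608887/163047361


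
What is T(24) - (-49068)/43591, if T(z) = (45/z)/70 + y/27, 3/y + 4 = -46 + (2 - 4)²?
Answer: 1162221427/1010613744 ≈ 1.1500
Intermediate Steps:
y = -3/46 (y = 3/(-4 + (-46 + (2 - 4)²)) = 3/(-4 + (-46 + (-2)²)) = 3/(-4 + (-46 + 4)) = 3/(-4 - 42) = 3/(-46) = 3*(-1/46) = -3/46 ≈ -0.065217)
T(z) = -1/414 + 9/(14*z) (T(z) = (45/z)/70 - 3/46/27 = (45/z)*(1/70) - 3/46*1/27 = 9/(14*z) - 1/414 = -1/414 + 9/(14*z))
T(24) - (-49068)/43591 = (1/2898)*(1863 - 7*24)/24 - (-49068)/43591 = (1/2898)*(1/24)*(1863 - 168) - (-49068)/43591 = (1/2898)*(1/24)*1695 - 1*(-49068/43591) = 565/23184 + 49068/43591 = 1162221427/1010613744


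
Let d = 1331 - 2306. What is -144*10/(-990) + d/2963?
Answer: 36683/32593 ≈ 1.1255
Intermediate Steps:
d = -975
-144*10/(-990) + d/2963 = -144*10/(-990) - 975/2963 = -1440*(-1/990) - 975*1/2963 = 16/11 - 975/2963 = 36683/32593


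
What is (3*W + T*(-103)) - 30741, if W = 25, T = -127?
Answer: -17585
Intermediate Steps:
(3*W + T*(-103)) - 30741 = (3*25 - 127*(-103)) - 30741 = (75 + 13081) - 30741 = 13156 - 30741 = -17585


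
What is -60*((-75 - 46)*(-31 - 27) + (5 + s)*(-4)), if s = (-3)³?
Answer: -426360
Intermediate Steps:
s = -27
-60*((-75 - 46)*(-31 - 27) + (5 + s)*(-4)) = -60*((-75 - 46)*(-31 - 27) + (5 - 27)*(-4)) = -60*(-121*(-58) - 22*(-4)) = -60*(7018 + 88) = -60*7106 = -426360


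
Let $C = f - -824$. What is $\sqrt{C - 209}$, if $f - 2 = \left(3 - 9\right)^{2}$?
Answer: $\sqrt{653} \approx 25.554$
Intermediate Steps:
$f = 38$ ($f = 2 + \left(3 - 9\right)^{2} = 2 + \left(-6\right)^{2} = 2 + 36 = 38$)
$C = 862$ ($C = 38 - -824 = 38 + 824 = 862$)
$\sqrt{C - 209} = \sqrt{862 - 209} = \sqrt{653}$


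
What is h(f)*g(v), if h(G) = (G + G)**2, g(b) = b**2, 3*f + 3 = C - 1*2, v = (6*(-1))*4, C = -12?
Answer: 73984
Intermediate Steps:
v = -24 (v = -6*4 = -24)
f = -17/3 (f = -1 + (-12 - 1*2)/3 = -1 + (-12 - 2)/3 = -1 + (1/3)*(-14) = -1 - 14/3 = -17/3 ≈ -5.6667)
h(G) = 4*G**2 (h(G) = (2*G)**2 = 4*G**2)
h(f)*g(v) = (4*(-17/3)**2)*(-24)**2 = (4*(289/9))*576 = (1156/9)*576 = 73984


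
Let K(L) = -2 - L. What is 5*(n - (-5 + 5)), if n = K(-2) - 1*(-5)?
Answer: 25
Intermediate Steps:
n = 5 (n = (-2 - 1*(-2)) - 1*(-5) = (-2 + 2) + 5 = 0 + 5 = 5)
5*(n - (-5 + 5)) = 5*(5 - (-5 + 5)) = 5*(5 - 1*0) = 5*(5 + 0) = 5*5 = 25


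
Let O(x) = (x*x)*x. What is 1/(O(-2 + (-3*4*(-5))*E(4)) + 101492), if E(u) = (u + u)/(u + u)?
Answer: 1/296604 ≈ 3.3715e-6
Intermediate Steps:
E(u) = 1 (E(u) = (2*u)/((2*u)) = (2*u)*(1/(2*u)) = 1)
O(x) = x**3 (O(x) = x**2*x = x**3)
1/(O(-2 + (-3*4*(-5))*E(4)) + 101492) = 1/((-2 + (-3*4*(-5))*1)**3 + 101492) = 1/((-2 - 12*(-5)*1)**3 + 101492) = 1/((-2 + 60*1)**3 + 101492) = 1/((-2 + 60)**3 + 101492) = 1/(58**3 + 101492) = 1/(195112 + 101492) = 1/296604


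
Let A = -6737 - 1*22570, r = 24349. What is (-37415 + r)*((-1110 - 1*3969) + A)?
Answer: 449287476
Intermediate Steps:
A = -29307 (A = -6737 - 22570 = -29307)
(-37415 + r)*((-1110 - 1*3969) + A) = (-37415 + 24349)*((-1110 - 1*3969) - 29307) = -13066*((-1110 - 3969) - 29307) = -13066*(-5079 - 29307) = -13066*(-34386) = 449287476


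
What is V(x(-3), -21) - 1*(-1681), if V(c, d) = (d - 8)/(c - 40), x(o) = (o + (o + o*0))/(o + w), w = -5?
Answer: 264033/157 ≈ 1681.7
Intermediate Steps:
x(o) = 2*o/(-5 + o) (x(o) = (o + (o + o*0))/(o - 5) = (o + (o + 0))/(-5 + o) = (o + o)/(-5 + o) = (2*o)/(-5 + o) = 2*o/(-5 + o))
V(c, d) = (-8 + d)/(-40 + c)
V(x(-3), -21) - 1*(-1681) = (-8 - 21)/(-40 + 2*(-3)/(-5 - 3)) - 1*(-1681) = -29/(-40 + 2*(-3)/(-8)) + 1681 = -29/(-40 + 2*(-3)*(-⅛)) + 1681 = -29/(-40 + ¾) + 1681 = -29/(-157/4) + 1681 = -4/157*(-29) + 1681 = 116/157 + 1681 = 264033/157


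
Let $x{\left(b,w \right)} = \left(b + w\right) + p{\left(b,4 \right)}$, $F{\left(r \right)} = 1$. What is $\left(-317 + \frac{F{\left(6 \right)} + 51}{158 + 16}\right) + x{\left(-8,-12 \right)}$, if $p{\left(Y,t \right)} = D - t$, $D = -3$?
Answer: $- \frac{29902}{87} \approx -343.7$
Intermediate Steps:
$p{\left(Y,t \right)} = -3 - t$
$x{\left(b,w \right)} = -7 + b + w$ ($x{\left(b,w \right)} = \left(b + w\right) - 7 = -7 + b + w$)
$\left(-317 + \frac{F{\left(6 \right)} + 51}{158 + 16}\right) + x{\left(-8,-12 \right)} = \left(-317 + \frac{1 + 51}{158 + 16}\right) - 27 = \left(-317 + \frac{52}{174}\right) - 27 = \left(-317 + 52 \cdot \frac{1}{174}\right) - 27 = \left(-317 + \frac{26}{87}\right) - 27 = - \frac{27553}{87} - 27 = - \frac{29902}{87}$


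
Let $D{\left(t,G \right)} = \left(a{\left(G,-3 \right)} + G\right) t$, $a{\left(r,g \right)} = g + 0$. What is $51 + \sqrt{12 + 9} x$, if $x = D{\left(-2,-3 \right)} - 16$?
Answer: $51 - 4 \sqrt{21} \approx 32.67$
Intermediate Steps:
$a{\left(r,g \right)} = g$
$D{\left(t,G \right)} = t \left(-3 + G\right)$ ($D{\left(t,G \right)} = \left(-3 + G\right) t = t \left(-3 + G\right)$)
$x = -4$ ($x = - 2 \left(-3 - 3\right) - 16 = \left(-2\right) \left(-6\right) - 16 = 12 - 16 = -4$)
$51 + \sqrt{12 + 9} x = 51 + \sqrt{12 + 9} \left(-4\right) = 51 + \sqrt{21} \left(-4\right) = 51 - 4 \sqrt{21}$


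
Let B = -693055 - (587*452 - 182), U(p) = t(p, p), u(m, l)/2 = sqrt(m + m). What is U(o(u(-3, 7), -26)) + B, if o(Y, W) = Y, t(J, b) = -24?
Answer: -958221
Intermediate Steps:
u(m, l) = 2*sqrt(2)*sqrt(m) (u(m, l) = 2*sqrt(m + m) = 2*sqrt(2*m) = 2*(sqrt(2)*sqrt(m)) = 2*sqrt(2)*sqrt(m))
U(p) = -24
B = -958197 (B = -693055 - (265324 - 182) = -693055 - 1*265142 = -693055 - 265142 = -958197)
U(o(u(-3, 7), -26)) + B = -24 - 958197 = -958221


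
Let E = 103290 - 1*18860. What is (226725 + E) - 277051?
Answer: 34104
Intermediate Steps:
E = 84430 (E = 103290 - 18860 = 84430)
(226725 + E) - 277051 = (226725 + 84430) - 277051 = 311155 - 277051 = 34104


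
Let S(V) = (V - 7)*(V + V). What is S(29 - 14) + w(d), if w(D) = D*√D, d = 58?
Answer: 240 + 58*√58 ≈ 681.71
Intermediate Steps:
w(D) = D^(3/2)
S(V) = 2*V*(-7 + V) (S(V) = (-7 + V)*(2*V) = 2*V*(-7 + V))
S(29 - 14) + w(d) = 2*(29 - 14)*(-7 + (29 - 14)) + 58^(3/2) = 2*15*(-7 + 15) + 58*√58 = 2*15*8 + 58*√58 = 240 + 58*√58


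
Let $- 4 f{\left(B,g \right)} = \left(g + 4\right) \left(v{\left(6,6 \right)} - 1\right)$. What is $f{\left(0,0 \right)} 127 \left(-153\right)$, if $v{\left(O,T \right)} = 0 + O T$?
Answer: $680085$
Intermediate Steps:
$v{\left(O,T \right)} = O T$
$f{\left(B,g \right)} = -35 - \frac{35 g}{4}$ ($f{\left(B,g \right)} = - \frac{\left(g + 4\right) \left(6 \cdot 6 - 1\right)}{4} = - \frac{\left(4 + g\right) \left(36 - 1\right)}{4} = - \frac{\left(4 + g\right) 35}{4} = - \frac{140 + 35 g}{4} = -35 - \frac{35 g}{4}$)
$f{\left(0,0 \right)} 127 \left(-153\right) = \left(-35 - 0\right) 127 \left(-153\right) = \left(-35 + 0\right) 127 \left(-153\right) = \left(-35\right) 127 \left(-153\right) = \left(-4445\right) \left(-153\right) = 680085$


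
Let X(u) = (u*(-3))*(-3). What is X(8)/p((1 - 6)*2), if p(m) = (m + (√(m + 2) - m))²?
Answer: -9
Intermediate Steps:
X(u) = 9*u (X(u) = -3*u*(-3) = 9*u)
p(m) = 2 + m (p(m) = (m + (√(2 + m) - m))² = (√(2 + m))² = 2 + m)
X(8)/p((1 - 6)*2) = (9*8)/(2 + (1 - 6)*2) = 72/(2 - 5*2) = 72/(2 - 10) = 72/(-8) = 72*(-⅛) = -9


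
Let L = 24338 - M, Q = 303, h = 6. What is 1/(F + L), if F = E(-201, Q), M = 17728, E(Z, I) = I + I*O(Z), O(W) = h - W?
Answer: 1/69634 ≈ 1.4361e-5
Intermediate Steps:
O(W) = 6 - W
E(Z, I) = I + I*(6 - Z)
F = 63024 (F = 303*(7 - 1*(-201)) = 303*(7 + 201) = 303*208 = 63024)
L = 6610 (L = 24338 - 1*17728 = 24338 - 17728 = 6610)
1/(F + L) = 1/(63024 + 6610) = 1/69634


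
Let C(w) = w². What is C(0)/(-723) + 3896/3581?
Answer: 3896/3581 ≈ 1.0880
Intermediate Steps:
C(0)/(-723) + 3896/3581 = 0²/(-723) + 3896/3581 = 0*(-1/723) + 3896*(1/3581) = 0 + 3896/3581 = 3896/3581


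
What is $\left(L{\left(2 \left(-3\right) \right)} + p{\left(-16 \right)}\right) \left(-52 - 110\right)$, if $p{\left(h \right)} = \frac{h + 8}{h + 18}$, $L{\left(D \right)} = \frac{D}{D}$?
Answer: $486$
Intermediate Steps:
$L{\left(D \right)} = 1$
$p{\left(h \right)} = \frac{8 + h}{18 + h}$
$\left(L{\left(2 \left(-3\right) \right)} + p{\left(-16 \right)}\right) \left(-52 - 110\right) = \left(1 + \frac{8 - 16}{18 - 16}\right) \left(-52 - 110\right) = \left(1 + \frac{1}{2} \left(-8\right)\right) \left(-162\right) = \left(1 - 4\right) \left(-162\right) = \left(-3\right) \left(-162\right) = 486$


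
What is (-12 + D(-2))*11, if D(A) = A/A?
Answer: -121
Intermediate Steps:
D(A) = 1
(-12 + D(-2))*11 = (-12 + 1)*11 = -11*11 = -121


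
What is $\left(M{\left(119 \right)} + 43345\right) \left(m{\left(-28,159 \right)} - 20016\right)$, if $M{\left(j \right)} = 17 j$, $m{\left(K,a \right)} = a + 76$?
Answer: $-897424408$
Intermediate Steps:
$m{\left(K,a \right)} = 76 + a$
$\left(M{\left(119 \right)} + 43345\right) \left(m{\left(-28,159 \right)} - 20016\right) = \left(17 \cdot 119 + 43345\right) \left(\left(76 + 159\right) - 20016\right) = \left(2023 + 43345\right) \left(235 - 20016\right) = 45368 \left(-19781\right) = -897424408$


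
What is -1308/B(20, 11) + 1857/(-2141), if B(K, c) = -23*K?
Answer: 486552/246215 ≈ 1.9761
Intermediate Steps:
-1308/B(20, 11) + 1857/(-2141) = -1308/((-23*20)) + 1857/(-2141) = -1308/(-460) + 1857*(-1/2141) = -1308*(-1/460) - 1857/2141 = 327/115 - 1857/2141 = 486552/246215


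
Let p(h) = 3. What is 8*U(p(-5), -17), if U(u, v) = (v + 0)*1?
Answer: -136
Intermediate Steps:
U(u, v) = v (U(u, v) = v*1 = v)
8*U(p(-5), -17) = 8*(-17) = -136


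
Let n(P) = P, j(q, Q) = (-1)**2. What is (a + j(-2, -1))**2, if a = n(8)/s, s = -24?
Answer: 4/9 ≈ 0.44444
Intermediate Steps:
j(q, Q) = 1
a = -1/3 (a = 8/(-24) = 8*(-1/24) = -1/3 ≈ -0.33333)
(a + j(-2, -1))**2 = (-1/3 + 1)**2 = (2/3)**2 = 4/9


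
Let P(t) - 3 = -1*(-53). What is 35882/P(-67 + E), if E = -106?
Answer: 2563/4 ≈ 640.75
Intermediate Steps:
P(t) = 56 (P(t) = 3 - 1*(-53) = 3 + 53 = 56)
35882/P(-67 + E) = 35882/56 = 35882*(1/56) = 2563/4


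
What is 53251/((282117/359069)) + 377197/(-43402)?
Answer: 732368776633/10807098 ≈ 67767.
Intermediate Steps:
53251/((282117/359069)) + 377197/(-43402) = 53251/((282117*(1/359069))) + 377197*(-1/43402) = 53251/(282117/359069) - 377197/43402 = 53251*(359069/282117) - 377197/43402 = 16876243/249 - 377197/43402 = 732368776633/10807098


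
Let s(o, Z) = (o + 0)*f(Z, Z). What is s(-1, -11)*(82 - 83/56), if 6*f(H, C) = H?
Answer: 16533/112 ≈ 147.62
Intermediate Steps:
f(H, C) = H/6
s(o, Z) = Z*o/6 (s(o, Z) = (o + 0)*(Z/6) = o*(Z/6) = Z*o/6)
s(-1, -11)*(82 - 83/56) = ((⅙)*(-11)*(-1))*(82 - 83/56) = 11*(82 - 83*1/56)/6 = 11*(82 - 83/56)/6 = (11/6)*(4509/56) = 16533/112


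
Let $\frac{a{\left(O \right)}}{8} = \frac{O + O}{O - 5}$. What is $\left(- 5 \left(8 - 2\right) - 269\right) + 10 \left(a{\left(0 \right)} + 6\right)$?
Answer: $-239$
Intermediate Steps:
$a{\left(O \right)} = \frac{16 O}{-5 + O}$ ($a{\left(O \right)} = 8 \frac{O + O}{O - 5} = 8 \frac{2 O}{-5 + O} = \frac{16 O}{-5 + O}$)
$\left(- 5 \left(8 - 2\right) - 269\right) + 10 \left(a{\left(0 \right)} + 6\right) = \left(- 5 \left(8 - 2\right) - 269\right) + 10 \left(16 \cdot 0 \frac{1}{-5 + 0} + 6\right) = \left(\left(-5\right) 6 - 269\right) + 10 \left(16 \cdot 0 \frac{1}{-5} + 6\right) = \left(-30 - 269\right) + 10 \left(16 \cdot 0 \left(- \frac{1}{5}\right) + 6\right) = -299 + 10 \left(0 + 6\right) = -299 + 10 \cdot 6 = -299 + 60 = -239$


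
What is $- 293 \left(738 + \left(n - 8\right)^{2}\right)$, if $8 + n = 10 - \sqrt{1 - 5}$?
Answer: $-225610 - 7032 i \approx -2.2561 \cdot 10^{5} - 7032.0 i$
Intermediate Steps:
$n = 2 - 2 i$ ($n = -8 + \left(10 - \sqrt{1 - 5}\right) = -8 + \left(10 - \sqrt{-4}\right) = -8 + \left(10 - 2 i\right) = 2 - 2 i \approx 2.0 - 2.0 i$)
$- 293 \left(738 + \left(n - 8\right)^{2}\right) = - 293 \left(738 + \left(\left(2 - 2 i\right) - 8\right)^{2}\right) = - 293 \left(738 + \left(-6 - 2 i\right)^{2}\right) = -216234 - 293 \left(-6 - 2 i\right)^{2}$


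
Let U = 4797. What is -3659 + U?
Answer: 1138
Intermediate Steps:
-3659 + U = -3659 + 4797 = 1138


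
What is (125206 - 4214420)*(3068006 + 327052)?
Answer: -13883118704412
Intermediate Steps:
(125206 - 4214420)*(3068006 + 327052) = -4089214*3395058 = -13883118704412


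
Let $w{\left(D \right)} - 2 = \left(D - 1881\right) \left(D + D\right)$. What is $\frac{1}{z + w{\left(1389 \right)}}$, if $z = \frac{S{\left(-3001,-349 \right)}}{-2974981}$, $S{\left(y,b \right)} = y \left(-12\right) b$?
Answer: $- \frac{2974981}{4066114113106} \approx -7.3165 \cdot 10^{-7}$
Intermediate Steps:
$S{\left(y,b \right)} = - 12 b y$ ($S{\left(y,b \right)} = - 12 y b = - 12 b y$)
$z = \frac{12568188}{2974981}$ ($z = \frac{\left(-12\right) \left(-349\right) \left(-3001\right)}{-2974981} = \left(-12568188\right) \left(- \frac{1}{2974981}\right) = \frac{12568188}{2974981} \approx 4.2246$)
$w{\left(D \right)} = 2 + 2 D \left(-1881 + D\right)$ ($w{\left(D \right)} = 2 + \left(D - 1881\right) \left(D + D\right) = 2 + \left(-1881 + D\right) 2 D = 2 + 2 D \left(-1881 + D\right)$)
$\frac{1}{z + w{\left(1389 \right)}} = \frac{1}{\frac{12568188}{2974981} + \left(2 - 5225418 + 2 \cdot 1389^{2}\right)} = \frac{1}{\frac{12568188}{2974981} + \left(2 - 5225418 + 2 \cdot 1929321\right)} = \frac{1}{\frac{12568188}{2974981} + \left(2 - 5225418 + 3858642\right)} = \frac{1}{\frac{12568188}{2974981} - 1366774} = \frac{1}{- \frac{4066114113106}{2974981}} = - \frac{2974981}{4066114113106}$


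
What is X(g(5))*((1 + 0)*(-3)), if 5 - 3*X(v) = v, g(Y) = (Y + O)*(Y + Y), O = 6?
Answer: 105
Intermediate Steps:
g(Y) = 2*Y*(6 + Y) (g(Y) = (Y + 6)*(Y + Y) = (6 + Y)*(2*Y) = 2*Y*(6 + Y))
X(v) = 5/3 - v/3
X(g(5))*((1 + 0)*(-3)) = (5/3 - 2*5*(6 + 5)/3)*((1 + 0)*(-3)) = (5/3 - 2*5*11/3)*(1*(-3)) = (5/3 - ⅓*110)*(-3) = (5/3 - 110/3)*(-3) = -35*(-3) = 105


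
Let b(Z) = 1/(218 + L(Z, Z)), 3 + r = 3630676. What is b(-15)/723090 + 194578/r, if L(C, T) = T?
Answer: 28561577052733/532936577932710 ≈ 0.053593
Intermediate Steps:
r = 3630673 (r = -3 + 3630676 = 3630673)
b(Z) = 1/(218 + Z)
b(-15)/723090 + 194578/r = 1/((218 - 15)*723090) + 194578/3630673 = (1/723090)/203 + 194578*(1/3630673) = (1/203)*(1/723090) + 194578/3630673 = 1/146787270 + 194578/3630673 = 28561577052733/532936577932710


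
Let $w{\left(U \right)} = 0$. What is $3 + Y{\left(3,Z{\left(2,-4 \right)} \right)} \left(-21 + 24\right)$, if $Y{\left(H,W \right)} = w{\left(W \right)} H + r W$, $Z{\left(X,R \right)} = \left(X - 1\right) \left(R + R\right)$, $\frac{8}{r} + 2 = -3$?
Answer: $\frac{207}{5} \approx 41.4$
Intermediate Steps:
$r = - \frac{8}{5}$ ($r = \frac{8}{-2 - 3} = \frac{8}{-5} = 8 \left(- \frac{1}{5}\right) = - \frac{8}{5} \approx -1.6$)
$Z{\left(X,R \right)} = 2 R \left(-1 + X\right)$ ($Z{\left(X,R \right)} = \left(-1 + X\right) 2 R = 2 R \left(-1 + X\right)$)
$Y{\left(H,W \right)} = - \frac{8 W}{5}$ ($Y{\left(H,W \right)} = 0 H - \frac{8 W}{5} = 0 - \frac{8 W}{5} = - \frac{8 W}{5}$)
$3 + Y{\left(3,Z{\left(2,-4 \right)} \right)} \left(-21 + 24\right) = 3 + - \frac{8 \cdot 2 \left(-4\right) \left(-1 + 2\right)}{5} \left(-21 + 24\right) = 3 + - \frac{8 \cdot 2 \left(-4\right) 1}{5} \cdot 3 = 3 + \left(- \frac{8}{5}\right) \left(-8\right) 3 = 3 + \frac{64}{5} \cdot 3 = 3 + \frac{192}{5} = \frac{207}{5}$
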